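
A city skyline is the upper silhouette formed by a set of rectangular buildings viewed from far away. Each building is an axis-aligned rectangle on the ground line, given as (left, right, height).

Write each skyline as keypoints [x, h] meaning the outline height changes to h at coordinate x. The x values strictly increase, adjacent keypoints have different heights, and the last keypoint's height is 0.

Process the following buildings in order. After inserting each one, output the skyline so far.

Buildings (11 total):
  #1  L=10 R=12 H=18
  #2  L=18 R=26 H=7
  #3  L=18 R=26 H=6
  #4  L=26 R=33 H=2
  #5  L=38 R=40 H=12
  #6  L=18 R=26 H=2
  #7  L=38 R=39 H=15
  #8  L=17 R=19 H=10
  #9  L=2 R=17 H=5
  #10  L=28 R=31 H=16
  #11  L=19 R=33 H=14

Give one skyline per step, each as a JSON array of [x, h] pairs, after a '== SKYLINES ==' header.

== SKYLINES ==
[[10,18],[12,0]]
[[10,18],[12,0],[18,7],[26,0]]
[[10,18],[12,0],[18,7],[26,0]]
[[10,18],[12,0],[18,7],[26,2],[33,0]]
[[10,18],[12,0],[18,7],[26,2],[33,0],[38,12],[40,0]]
[[10,18],[12,0],[18,7],[26,2],[33,0],[38,12],[40,0]]
[[10,18],[12,0],[18,7],[26,2],[33,0],[38,15],[39,12],[40,0]]
[[10,18],[12,0],[17,10],[19,7],[26,2],[33,0],[38,15],[39,12],[40,0]]
[[2,5],[10,18],[12,5],[17,10],[19,7],[26,2],[33,0],[38,15],[39,12],[40,0]]
[[2,5],[10,18],[12,5],[17,10],[19,7],[26,2],[28,16],[31,2],[33,0],[38,15],[39,12],[40,0]]
[[2,5],[10,18],[12,5],[17,10],[19,14],[28,16],[31,14],[33,0],[38,15],[39,12],[40,0]]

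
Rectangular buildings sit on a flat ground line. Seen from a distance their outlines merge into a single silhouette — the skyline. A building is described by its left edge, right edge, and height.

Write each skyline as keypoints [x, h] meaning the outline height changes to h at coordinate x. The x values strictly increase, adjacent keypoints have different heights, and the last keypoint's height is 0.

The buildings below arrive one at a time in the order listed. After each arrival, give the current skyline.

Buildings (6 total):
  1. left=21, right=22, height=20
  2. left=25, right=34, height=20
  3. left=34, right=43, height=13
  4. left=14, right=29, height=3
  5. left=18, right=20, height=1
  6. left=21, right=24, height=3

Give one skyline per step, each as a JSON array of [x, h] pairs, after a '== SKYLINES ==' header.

== SKYLINES ==
[[21,20],[22,0]]
[[21,20],[22,0],[25,20],[34,0]]
[[21,20],[22,0],[25,20],[34,13],[43,0]]
[[14,3],[21,20],[22,3],[25,20],[34,13],[43,0]]
[[14,3],[21,20],[22,3],[25,20],[34,13],[43,0]]
[[14,3],[21,20],[22,3],[25,20],[34,13],[43,0]]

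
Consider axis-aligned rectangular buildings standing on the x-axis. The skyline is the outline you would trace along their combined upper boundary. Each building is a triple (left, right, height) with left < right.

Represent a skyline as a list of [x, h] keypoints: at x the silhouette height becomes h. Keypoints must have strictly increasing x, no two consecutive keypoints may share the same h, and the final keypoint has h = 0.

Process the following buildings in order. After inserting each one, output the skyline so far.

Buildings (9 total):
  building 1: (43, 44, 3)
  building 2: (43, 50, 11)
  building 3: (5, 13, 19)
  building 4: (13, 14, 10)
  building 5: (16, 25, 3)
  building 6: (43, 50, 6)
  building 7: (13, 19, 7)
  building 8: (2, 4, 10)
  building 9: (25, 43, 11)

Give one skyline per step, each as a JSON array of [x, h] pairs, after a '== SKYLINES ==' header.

== SKYLINES ==
[[43,3],[44,0]]
[[43,11],[50,0]]
[[5,19],[13,0],[43,11],[50,0]]
[[5,19],[13,10],[14,0],[43,11],[50,0]]
[[5,19],[13,10],[14,0],[16,3],[25,0],[43,11],[50,0]]
[[5,19],[13,10],[14,0],[16,3],[25,0],[43,11],[50,0]]
[[5,19],[13,10],[14,7],[19,3],[25,0],[43,11],[50,0]]
[[2,10],[4,0],[5,19],[13,10],[14,7],[19,3],[25,0],[43,11],[50,0]]
[[2,10],[4,0],[5,19],[13,10],[14,7],[19,3],[25,11],[50,0]]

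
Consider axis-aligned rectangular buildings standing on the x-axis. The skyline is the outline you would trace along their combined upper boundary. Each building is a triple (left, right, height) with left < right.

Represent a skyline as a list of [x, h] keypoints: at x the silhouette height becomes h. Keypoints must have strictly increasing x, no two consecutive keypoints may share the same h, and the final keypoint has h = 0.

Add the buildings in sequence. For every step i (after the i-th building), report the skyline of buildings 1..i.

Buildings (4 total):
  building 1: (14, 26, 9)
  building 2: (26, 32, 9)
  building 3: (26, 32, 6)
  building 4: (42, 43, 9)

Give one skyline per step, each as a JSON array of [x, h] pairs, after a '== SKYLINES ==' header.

== SKYLINES ==
[[14,9],[26,0]]
[[14,9],[32,0]]
[[14,9],[32,0]]
[[14,9],[32,0],[42,9],[43,0]]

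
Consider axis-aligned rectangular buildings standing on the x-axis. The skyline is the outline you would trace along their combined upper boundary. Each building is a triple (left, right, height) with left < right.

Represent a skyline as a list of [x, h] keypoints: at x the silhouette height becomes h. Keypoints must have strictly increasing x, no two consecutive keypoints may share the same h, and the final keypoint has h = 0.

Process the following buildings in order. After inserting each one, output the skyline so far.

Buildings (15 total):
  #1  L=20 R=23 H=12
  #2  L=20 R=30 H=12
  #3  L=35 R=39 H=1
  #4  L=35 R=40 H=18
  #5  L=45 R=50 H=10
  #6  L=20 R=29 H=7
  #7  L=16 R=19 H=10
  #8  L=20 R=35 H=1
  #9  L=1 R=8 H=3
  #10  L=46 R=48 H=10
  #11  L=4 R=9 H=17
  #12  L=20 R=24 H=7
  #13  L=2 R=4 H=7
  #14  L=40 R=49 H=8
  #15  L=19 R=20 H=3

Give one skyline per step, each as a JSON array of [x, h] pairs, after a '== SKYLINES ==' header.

== SKYLINES ==
[[20,12],[23,0]]
[[20,12],[30,0]]
[[20,12],[30,0],[35,1],[39,0]]
[[20,12],[30,0],[35,18],[40,0]]
[[20,12],[30,0],[35,18],[40,0],[45,10],[50,0]]
[[20,12],[30,0],[35,18],[40,0],[45,10],[50,0]]
[[16,10],[19,0],[20,12],[30,0],[35,18],[40,0],[45,10],[50,0]]
[[16,10],[19,0],[20,12],[30,1],[35,18],[40,0],[45,10],[50,0]]
[[1,3],[8,0],[16,10],[19,0],[20,12],[30,1],[35,18],[40,0],[45,10],[50,0]]
[[1,3],[8,0],[16,10],[19,0],[20,12],[30,1],[35,18],[40,0],[45,10],[50,0]]
[[1,3],[4,17],[9,0],[16,10],[19,0],[20,12],[30,1],[35,18],[40,0],[45,10],[50,0]]
[[1,3],[4,17],[9,0],[16,10],[19,0],[20,12],[30,1],[35,18],[40,0],[45,10],[50,0]]
[[1,3],[2,7],[4,17],[9,0],[16,10],[19,0],[20,12],[30,1],[35,18],[40,0],[45,10],[50,0]]
[[1,3],[2,7],[4,17],[9,0],[16,10],[19,0],[20,12],[30,1],[35,18],[40,8],[45,10],[50,0]]
[[1,3],[2,7],[4,17],[9,0],[16,10],[19,3],[20,12],[30,1],[35,18],[40,8],[45,10],[50,0]]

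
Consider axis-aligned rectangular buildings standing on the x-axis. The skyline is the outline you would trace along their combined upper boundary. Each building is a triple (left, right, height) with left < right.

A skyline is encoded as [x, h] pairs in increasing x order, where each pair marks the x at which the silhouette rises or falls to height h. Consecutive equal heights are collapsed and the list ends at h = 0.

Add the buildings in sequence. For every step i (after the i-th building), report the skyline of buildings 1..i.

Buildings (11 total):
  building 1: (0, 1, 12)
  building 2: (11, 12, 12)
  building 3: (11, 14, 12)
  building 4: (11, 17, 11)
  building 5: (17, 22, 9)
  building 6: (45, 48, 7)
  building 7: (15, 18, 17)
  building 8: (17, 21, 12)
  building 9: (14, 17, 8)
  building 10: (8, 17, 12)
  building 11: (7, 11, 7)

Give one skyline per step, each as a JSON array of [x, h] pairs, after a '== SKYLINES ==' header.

== SKYLINES ==
[[0,12],[1,0]]
[[0,12],[1,0],[11,12],[12,0]]
[[0,12],[1,0],[11,12],[14,0]]
[[0,12],[1,0],[11,12],[14,11],[17,0]]
[[0,12],[1,0],[11,12],[14,11],[17,9],[22,0]]
[[0,12],[1,0],[11,12],[14,11],[17,9],[22,0],[45,7],[48,0]]
[[0,12],[1,0],[11,12],[14,11],[15,17],[18,9],[22,0],[45,7],[48,0]]
[[0,12],[1,0],[11,12],[14,11],[15,17],[18,12],[21,9],[22,0],[45,7],[48,0]]
[[0,12],[1,0],[11,12],[14,11],[15,17],[18,12],[21,9],[22,0],[45,7],[48,0]]
[[0,12],[1,0],[8,12],[15,17],[18,12],[21,9],[22,0],[45,7],[48,0]]
[[0,12],[1,0],[7,7],[8,12],[15,17],[18,12],[21,9],[22,0],[45,7],[48,0]]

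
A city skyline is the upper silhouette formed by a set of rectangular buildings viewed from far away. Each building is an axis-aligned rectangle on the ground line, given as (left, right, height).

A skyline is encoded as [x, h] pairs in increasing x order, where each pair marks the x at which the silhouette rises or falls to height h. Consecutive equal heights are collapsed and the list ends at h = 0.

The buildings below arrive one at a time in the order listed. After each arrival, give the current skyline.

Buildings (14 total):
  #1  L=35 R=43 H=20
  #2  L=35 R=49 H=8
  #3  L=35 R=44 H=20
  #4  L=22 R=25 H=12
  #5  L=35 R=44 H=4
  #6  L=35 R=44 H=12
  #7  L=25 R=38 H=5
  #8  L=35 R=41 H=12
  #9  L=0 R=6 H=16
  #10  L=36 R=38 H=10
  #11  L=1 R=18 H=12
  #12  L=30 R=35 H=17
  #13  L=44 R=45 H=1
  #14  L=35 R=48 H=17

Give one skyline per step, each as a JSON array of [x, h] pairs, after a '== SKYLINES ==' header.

== SKYLINES ==
[[35,20],[43,0]]
[[35,20],[43,8],[49,0]]
[[35,20],[44,8],[49,0]]
[[22,12],[25,0],[35,20],[44,8],[49,0]]
[[22,12],[25,0],[35,20],[44,8],[49,0]]
[[22,12],[25,0],[35,20],[44,8],[49,0]]
[[22,12],[25,5],[35,20],[44,8],[49,0]]
[[22,12],[25,5],[35,20],[44,8],[49,0]]
[[0,16],[6,0],[22,12],[25,5],[35,20],[44,8],[49,0]]
[[0,16],[6,0],[22,12],[25,5],[35,20],[44,8],[49,0]]
[[0,16],[6,12],[18,0],[22,12],[25,5],[35,20],[44,8],[49,0]]
[[0,16],[6,12],[18,0],[22,12],[25,5],[30,17],[35,20],[44,8],[49,0]]
[[0,16],[6,12],[18,0],[22,12],[25,5],[30,17],[35,20],[44,8],[49,0]]
[[0,16],[6,12],[18,0],[22,12],[25,5],[30,17],[35,20],[44,17],[48,8],[49,0]]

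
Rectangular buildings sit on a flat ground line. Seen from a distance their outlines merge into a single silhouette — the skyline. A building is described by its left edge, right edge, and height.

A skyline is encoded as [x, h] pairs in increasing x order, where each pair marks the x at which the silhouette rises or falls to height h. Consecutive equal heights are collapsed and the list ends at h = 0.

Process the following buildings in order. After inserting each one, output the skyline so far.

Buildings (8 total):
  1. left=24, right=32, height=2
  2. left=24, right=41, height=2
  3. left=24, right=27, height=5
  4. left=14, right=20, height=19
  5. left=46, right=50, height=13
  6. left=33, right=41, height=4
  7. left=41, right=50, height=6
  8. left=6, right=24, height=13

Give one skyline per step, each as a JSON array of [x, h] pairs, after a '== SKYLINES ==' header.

== SKYLINES ==
[[24,2],[32,0]]
[[24,2],[41,0]]
[[24,5],[27,2],[41,0]]
[[14,19],[20,0],[24,5],[27,2],[41,0]]
[[14,19],[20,0],[24,5],[27,2],[41,0],[46,13],[50,0]]
[[14,19],[20,0],[24,5],[27,2],[33,4],[41,0],[46,13],[50,0]]
[[14,19],[20,0],[24,5],[27,2],[33,4],[41,6],[46,13],[50,0]]
[[6,13],[14,19],[20,13],[24,5],[27,2],[33,4],[41,6],[46,13],[50,0]]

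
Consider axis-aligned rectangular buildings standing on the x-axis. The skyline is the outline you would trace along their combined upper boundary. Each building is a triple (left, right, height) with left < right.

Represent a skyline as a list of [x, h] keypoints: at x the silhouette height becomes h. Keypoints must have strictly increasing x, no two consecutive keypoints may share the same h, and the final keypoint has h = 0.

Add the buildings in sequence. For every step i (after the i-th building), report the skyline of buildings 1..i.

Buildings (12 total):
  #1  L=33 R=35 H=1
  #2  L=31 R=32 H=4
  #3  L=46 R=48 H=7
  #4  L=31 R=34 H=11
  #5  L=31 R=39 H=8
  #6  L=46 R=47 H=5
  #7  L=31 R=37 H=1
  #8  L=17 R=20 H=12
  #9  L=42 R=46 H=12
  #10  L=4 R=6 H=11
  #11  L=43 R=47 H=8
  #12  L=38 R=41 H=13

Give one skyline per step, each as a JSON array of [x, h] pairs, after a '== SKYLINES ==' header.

== SKYLINES ==
[[33,1],[35,0]]
[[31,4],[32,0],[33,1],[35,0]]
[[31,4],[32,0],[33,1],[35,0],[46,7],[48,0]]
[[31,11],[34,1],[35,0],[46,7],[48,0]]
[[31,11],[34,8],[39,0],[46,7],[48,0]]
[[31,11],[34,8],[39,0],[46,7],[48,0]]
[[31,11],[34,8],[39,0],[46,7],[48,0]]
[[17,12],[20,0],[31,11],[34,8],[39,0],[46,7],[48,0]]
[[17,12],[20,0],[31,11],[34,8],[39,0],[42,12],[46,7],[48,0]]
[[4,11],[6,0],[17,12],[20,0],[31,11],[34,8],[39,0],[42,12],[46,7],[48,0]]
[[4,11],[6,0],[17,12],[20,0],[31,11],[34,8],[39,0],[42,12],[46,8],[47,7],[48,0]]
[[4,11],[6,0],[17,12],[20,0],[31,11],[34,8],[38,13],[41,0],[42,12],[46,8],[47,7],[48,0]]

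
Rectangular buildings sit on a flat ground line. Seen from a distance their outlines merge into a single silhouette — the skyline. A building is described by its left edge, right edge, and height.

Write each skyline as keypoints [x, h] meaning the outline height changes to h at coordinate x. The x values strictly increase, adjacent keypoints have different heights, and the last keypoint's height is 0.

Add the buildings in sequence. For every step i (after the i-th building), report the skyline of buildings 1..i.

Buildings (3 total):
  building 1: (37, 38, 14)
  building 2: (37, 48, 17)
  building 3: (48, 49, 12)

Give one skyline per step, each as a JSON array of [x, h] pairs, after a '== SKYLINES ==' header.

== SKYLINES ==
[[37,14],[38,0]]
[[37,17],[48,0]]
[[37,17],[48,12],[49,0]]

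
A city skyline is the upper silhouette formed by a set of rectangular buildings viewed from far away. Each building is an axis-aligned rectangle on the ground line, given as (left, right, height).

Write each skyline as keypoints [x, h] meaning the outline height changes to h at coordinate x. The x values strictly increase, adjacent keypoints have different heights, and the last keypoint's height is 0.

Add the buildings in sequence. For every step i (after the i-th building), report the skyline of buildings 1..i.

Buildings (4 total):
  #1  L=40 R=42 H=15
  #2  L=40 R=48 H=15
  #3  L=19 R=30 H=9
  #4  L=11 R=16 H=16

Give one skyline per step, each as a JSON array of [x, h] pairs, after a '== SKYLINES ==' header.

== SKYLINES ==
[[40,15],[42,0]]
[[40,15],[48,0]]
[[19,9],[30,0],[40,15],[48,0]]
[[11,16],[16,0],[19,9],[30,0],[40,15],[48,0]]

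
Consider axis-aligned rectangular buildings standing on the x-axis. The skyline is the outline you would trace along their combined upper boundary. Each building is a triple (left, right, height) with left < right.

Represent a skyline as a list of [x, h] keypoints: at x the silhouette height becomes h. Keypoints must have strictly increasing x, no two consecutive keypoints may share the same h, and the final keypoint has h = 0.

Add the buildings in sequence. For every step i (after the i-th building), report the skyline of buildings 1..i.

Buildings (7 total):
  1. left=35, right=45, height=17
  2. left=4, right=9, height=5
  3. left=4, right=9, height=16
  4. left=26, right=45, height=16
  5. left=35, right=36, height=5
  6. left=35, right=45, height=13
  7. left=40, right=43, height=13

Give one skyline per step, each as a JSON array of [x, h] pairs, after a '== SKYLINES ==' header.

== SKYLINES ==
[[35,17],[45,0]]
[[4,5],[9,0],[35,17],[45,0]]
[[4,16],[9,0],[35,17],[45,0]]
[[4,16],[9,0],[26,16],[35,17],[45,0]]
[[4,16],[9,0],[26,16],[35,17],[45,0]]
[[4,16],[9,0],[26,16],[35,17],[45,0]]
[[4,16],[9,0],[26,16],[35,17],[45,0]]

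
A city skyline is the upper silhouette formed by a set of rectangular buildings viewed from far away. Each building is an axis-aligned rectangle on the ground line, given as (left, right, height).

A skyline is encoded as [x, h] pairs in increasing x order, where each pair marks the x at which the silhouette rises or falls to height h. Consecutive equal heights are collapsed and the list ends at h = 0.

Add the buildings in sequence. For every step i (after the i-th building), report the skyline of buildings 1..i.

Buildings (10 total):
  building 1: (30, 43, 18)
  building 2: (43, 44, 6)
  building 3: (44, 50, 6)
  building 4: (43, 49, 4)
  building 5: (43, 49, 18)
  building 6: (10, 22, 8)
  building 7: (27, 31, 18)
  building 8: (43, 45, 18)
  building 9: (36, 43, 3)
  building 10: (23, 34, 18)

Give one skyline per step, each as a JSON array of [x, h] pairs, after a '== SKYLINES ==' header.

== SKYLINES ==
[[30,18],[43,0]]
[[30,18],[43,6],[44,0]]
[[30,18],[43,6],[50,0]]
[[30,18],[43,6],[50,0]]
[[30,18],[49,6],[50,0]]
[[10,8],[22,0],[30,18],[49,6],[50,0]]
[[10,8],[22,0],[27,18],[49,6],[50,0]]
[[10,8],[22,0],[27,18],[49,6],[50,0]]
[[10,8],[22,0],[27,18],[49,6],[50,0]]
[[10,8],[22,0],[23,18],[49,6],[50,0]]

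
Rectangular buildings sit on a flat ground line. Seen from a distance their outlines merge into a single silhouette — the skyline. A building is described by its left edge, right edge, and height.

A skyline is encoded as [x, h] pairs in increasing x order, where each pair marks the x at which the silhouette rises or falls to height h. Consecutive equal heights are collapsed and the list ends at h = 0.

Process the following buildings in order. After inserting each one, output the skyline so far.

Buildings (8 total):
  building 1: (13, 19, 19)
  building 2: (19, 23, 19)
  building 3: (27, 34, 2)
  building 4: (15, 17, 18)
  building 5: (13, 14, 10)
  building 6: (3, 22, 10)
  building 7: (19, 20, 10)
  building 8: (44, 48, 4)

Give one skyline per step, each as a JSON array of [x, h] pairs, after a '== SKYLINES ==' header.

== SKYLINES ==
[[13,19],[19,0]]
[[13,19],[23,0]]
[[13,19],[23,0],[27,2],[34,0]]
[[13,19],[23,0],[27,2],[34,0]]
[[13,19],[23,0],[27,2],[34,0]]
[[3,10],[13,19],[23,0],[27,2],[34,0]]
[[3,10],[13,19],[23,0],[27,2],[34,0]]
[[3,10],[13,19],[23,0],[27,2],[34,0],[44,4],[48,0]]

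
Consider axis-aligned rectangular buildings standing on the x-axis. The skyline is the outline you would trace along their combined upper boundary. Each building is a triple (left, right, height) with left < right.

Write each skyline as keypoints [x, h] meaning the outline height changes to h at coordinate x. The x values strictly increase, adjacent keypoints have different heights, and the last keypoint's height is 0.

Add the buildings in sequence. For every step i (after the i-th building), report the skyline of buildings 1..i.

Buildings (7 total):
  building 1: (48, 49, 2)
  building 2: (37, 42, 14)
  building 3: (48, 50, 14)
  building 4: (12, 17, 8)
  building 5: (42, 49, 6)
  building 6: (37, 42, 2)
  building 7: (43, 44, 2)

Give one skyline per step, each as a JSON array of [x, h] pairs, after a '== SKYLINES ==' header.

== SKYLINES ==
[[48,2],[49,0]]
[[37,14],[42,0],[48,2],[49,0]]
[[37,14],[42,0],[48,14],[50,0]]
[[12,8],[17,0],[37,14],[42,0],[48,14],[50,0]]
[[12,8],[17,0],[37,14],[42,6],[48,14],[50,0]]
[[12,8],[17,0],[37,14],[42,6],[48,14],[50,0]]
[[12,8],[17,0],[37,14],[42,6],[48,14],[50,0]]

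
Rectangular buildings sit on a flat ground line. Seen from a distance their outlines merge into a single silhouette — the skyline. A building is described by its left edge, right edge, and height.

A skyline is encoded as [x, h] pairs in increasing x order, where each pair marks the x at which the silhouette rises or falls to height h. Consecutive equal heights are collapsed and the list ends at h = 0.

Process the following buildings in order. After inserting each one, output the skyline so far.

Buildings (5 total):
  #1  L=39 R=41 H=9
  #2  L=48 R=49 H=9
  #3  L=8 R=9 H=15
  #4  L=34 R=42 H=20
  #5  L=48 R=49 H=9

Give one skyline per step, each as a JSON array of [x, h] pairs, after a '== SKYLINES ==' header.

== SKYLINES ==
[[39,9],[41,0]]
[[39,9],[41,0],[48,9],[49,0]]
[[8,15],[9,0],[39,9],[41,0],[48,9],[49,0]]
[[8,15],[9,0],[34,20],[42,0],[48,9],[49,0]]
[[8,15],[9,0],[34,20],[42,0],[48,9],[49,0]]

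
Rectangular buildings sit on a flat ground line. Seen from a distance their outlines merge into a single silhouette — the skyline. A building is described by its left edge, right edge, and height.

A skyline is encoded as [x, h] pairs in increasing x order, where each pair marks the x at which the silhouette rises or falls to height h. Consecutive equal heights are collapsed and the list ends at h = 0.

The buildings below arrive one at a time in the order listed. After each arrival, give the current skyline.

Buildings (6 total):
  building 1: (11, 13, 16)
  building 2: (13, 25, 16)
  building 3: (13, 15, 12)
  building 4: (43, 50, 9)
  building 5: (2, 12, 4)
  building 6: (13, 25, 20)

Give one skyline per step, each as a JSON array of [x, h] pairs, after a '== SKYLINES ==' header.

== SKYLINES ==
[[11,16],[13,0]]
[[11,16],[25,0]]
[[11,16],[25,0]]
[[11,16],[25,0],[43,9],[50,0]]
[[2,4],[11,16],[25,0],[43,9],[50,0]]
[[2,4],[11,16],[13,20],[25,0],[43,9],[50,0]]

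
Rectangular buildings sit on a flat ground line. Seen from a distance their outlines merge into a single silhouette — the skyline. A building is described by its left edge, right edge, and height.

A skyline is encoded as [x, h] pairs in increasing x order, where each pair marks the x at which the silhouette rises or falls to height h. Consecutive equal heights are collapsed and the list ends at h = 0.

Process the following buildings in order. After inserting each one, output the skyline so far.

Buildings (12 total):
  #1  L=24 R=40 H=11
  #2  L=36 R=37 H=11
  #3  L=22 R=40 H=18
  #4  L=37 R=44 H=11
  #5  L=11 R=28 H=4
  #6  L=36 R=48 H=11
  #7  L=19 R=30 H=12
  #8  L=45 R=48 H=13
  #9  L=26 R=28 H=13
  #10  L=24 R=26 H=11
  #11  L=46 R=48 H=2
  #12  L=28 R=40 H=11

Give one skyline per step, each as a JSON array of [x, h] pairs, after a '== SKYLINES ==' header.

== SKYLINES ==
[[24,11],[40,0]]
[[24,11],[40,0]]
[[22,18],[40,0]]
[[22,18],[40,11],[44,0]]
[[11,4],[22,18],[40,11],[44,0]]
[[11,4],[22,18],[40,11],[48,0]]
[[11,4],[19,12],[22,18],[40,11],[48,0]]
[[11,4],[19,12],[22,18],[40,11],[45,13],[48,0]]
[[11,4],[19,12],[22,18],[40,11],[45,13],[48,0]]
[[11,4],[19,12],[22,18],[40,11],[45,13],[48,0]]
[[11,4],[19,12],[22,18],[40,11],[45,13],[48,0]]
[[11,4],[19,12],[22,18],[40,11],[45,13],[48,0]]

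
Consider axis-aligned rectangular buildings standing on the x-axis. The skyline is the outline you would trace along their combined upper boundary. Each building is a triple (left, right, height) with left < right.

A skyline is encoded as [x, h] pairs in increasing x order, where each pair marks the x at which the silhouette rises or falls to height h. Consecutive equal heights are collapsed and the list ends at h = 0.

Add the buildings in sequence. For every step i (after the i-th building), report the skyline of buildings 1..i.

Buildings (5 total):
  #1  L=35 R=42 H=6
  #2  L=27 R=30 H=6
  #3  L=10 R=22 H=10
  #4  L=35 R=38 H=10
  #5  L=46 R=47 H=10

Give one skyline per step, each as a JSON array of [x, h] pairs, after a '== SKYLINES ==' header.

== SKYLINES ==
[[35,6],[42,0]]
[[27,6],[30,0],[35,6],[42,0]]
[[10,10],[22,0],[27,6],[30,0],[35,6],[42,0]]
[[10,10],[22,0],[27,6],[30,0],[35,10],[38,6],[42,0]]
[[10,10],[22,0],[27,6],[30,0],[35,10],[38,6],[42,0],[46,10],[47,0]]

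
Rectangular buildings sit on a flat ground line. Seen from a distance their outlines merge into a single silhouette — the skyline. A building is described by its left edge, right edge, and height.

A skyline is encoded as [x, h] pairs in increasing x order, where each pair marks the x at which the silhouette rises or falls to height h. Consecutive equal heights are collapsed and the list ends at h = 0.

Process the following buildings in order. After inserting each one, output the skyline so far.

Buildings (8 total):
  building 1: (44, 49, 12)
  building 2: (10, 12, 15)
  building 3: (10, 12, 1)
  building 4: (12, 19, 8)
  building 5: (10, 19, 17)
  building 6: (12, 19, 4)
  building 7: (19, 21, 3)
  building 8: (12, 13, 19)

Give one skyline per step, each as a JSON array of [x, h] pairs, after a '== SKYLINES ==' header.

== SKYLINES ==
[[44,12],[49,0]]
[[10,15],[12,0],[44,12],[49,0]]
[[10,15],[12,0],[44,12],[49,0]]
[[10,15],[12,8],[19,0],[44,12],[49,0]]
[[10,17],[19,0],[44,12],[49,0]]
[[10,17],[19,0],[44,12],[49,0]]
[[10,17],[19,3],[21,0],[44,12],[49,0]]
[[10,17],[12,19],[13,17],[19,3],[21,0],[44,12],[49,0]]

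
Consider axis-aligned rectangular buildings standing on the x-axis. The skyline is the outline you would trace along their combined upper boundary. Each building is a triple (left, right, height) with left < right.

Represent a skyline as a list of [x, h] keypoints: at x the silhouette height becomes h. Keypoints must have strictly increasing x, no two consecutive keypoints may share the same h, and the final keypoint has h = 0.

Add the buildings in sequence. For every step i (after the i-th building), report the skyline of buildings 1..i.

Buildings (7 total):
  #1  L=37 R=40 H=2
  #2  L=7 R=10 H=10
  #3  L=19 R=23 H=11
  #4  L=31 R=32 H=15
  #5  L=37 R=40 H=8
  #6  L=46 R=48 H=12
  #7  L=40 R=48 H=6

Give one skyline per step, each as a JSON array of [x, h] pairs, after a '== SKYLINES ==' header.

== SKYLINES ==
[[37,2],[40,0]]
[[7,10],[10,0],[37,2],[40,0]]
[[7,10],[10,0],[19,11],[23,0],[37,2],[40,0]]
[[7,10],[10,0],[19,11],[23,0],[31,15],[32,0],[37,2],[40,0]]
[[7,10],[10,0],[19,11],[23,0],[31,15],[32,0],[37,8],[40,0]]
[[7,10],[10,0],[19,11],[23,0],[31,15],[32,0],[37,8],[40,0],[46,12],[48,0]]
[[7,10],[10,0],[19,11],[23,0],[31,15],[32,0],[37,8],[40,6],[46,12],[48,0]]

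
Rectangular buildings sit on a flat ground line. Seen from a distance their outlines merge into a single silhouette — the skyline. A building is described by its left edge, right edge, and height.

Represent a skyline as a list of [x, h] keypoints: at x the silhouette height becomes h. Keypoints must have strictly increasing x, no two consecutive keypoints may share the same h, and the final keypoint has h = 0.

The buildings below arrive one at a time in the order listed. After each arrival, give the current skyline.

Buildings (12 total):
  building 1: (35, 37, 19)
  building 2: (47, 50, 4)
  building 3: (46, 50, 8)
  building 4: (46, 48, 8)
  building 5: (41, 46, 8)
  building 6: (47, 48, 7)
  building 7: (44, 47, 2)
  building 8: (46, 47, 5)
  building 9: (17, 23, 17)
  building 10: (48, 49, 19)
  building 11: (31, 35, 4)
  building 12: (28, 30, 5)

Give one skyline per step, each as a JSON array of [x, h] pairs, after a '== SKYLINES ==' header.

== SKYLINES ==
[[35,19],[37,0]]
[[35,19],[37,0],[47,4],[50,0]]
[[35,19],[37,0],[46,8],[50,0]]
[[35,19],[37,0],[46,8],[50,0]]
[[35,19],[37,0],[41,8],[50,0]]
[[35,19],[37,0],[41,8],[50,0]]
[[35,19],[37,0],[41,8],[50,0]]
[[35,19],[37,0],[41,8],[50,0]]
[[17,17],[23,0],[35,19],[37,0],[41,8],[50,0]]
[[17,17],[23,0],[35,19],[37,0],[41,8],[48,19],[49,8],[50,0]]
[[17,17],[23,0],[31,4],[35,19],[37,0],[41,8],[48,19],[49,8],[50,0]]
[[17,17],[23,0],[28,5],[30,0],[31,4],[35,19],[37,0],[41,8],[48,19],[49,8],[50,0]]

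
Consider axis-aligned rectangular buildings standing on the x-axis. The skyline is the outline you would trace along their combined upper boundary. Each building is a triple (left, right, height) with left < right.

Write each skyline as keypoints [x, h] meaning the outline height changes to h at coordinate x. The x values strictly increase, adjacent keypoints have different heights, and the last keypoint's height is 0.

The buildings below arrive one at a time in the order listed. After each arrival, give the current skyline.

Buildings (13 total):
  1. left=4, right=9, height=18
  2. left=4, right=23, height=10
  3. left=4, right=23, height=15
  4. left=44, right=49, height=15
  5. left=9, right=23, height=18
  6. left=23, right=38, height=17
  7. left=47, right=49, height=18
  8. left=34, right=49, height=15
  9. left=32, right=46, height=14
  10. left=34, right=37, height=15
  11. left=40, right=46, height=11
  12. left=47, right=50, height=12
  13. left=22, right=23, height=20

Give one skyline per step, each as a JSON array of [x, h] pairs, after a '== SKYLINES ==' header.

== SKYLINES ==
[[4,18],[9,0]]
[[4,18],[9,10],[23,0]]
[[4,18],[9,15],[23,0]]
[[4,18],[9,15],[23,0],[44,15],[49,0]]
[[4,18],[23,0],[44,15],[49,0]]
[[4,18],[23,17],[38,0],[44,15],[49,0]]
[[4,18],[23,17],[38,0],[44,15],[47,18],[49,0]]
[[4,18],[23,17],[38,15],[47,18],[49,0]]
[[4,18],[23,17],[38,15],[47,18],[49,0]]
[[4,18],[23,17],[38,15],[47,18],[49,0]]
[[4,18],[23,17],[38,15],[47,18],[49,0]]
[[4,18],[23,17],[38,15],[47,18],[49,12],[50,0]]
[[4,18],[22,20],[23,17],[38,15],[47,18],[49,12],[50,0]]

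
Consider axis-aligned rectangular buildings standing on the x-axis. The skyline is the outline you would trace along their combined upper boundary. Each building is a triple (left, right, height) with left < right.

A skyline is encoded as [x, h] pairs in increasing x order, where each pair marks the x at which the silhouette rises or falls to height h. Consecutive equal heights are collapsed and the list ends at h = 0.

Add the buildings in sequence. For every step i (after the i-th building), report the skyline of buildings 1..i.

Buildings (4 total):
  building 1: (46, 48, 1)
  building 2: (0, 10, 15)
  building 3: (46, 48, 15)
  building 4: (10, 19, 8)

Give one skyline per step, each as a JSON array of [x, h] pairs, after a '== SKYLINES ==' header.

== SKYLINES ==
[[46,1],[48,0]]
[[0,15],[10,0],[46,1],[48,0]]
[[0,15],[10,0],[46,15],[48,0]]
[[0,15],[10,8],[19,0],[46,15],[48,0]]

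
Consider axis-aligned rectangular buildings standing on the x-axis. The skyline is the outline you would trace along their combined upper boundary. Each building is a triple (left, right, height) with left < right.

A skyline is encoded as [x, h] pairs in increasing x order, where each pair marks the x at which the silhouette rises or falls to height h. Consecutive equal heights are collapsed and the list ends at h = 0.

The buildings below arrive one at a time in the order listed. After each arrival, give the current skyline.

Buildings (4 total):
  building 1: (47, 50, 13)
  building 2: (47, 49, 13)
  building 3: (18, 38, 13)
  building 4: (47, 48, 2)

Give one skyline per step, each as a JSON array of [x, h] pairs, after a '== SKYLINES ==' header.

== SKYLINES ==
[[47,13],[50,0]]
[[47,13],[50,0]]
[[18,13],[38,0],[47,13],[50,0]]
[[18,13],[38,0],[47,13],[50,0]]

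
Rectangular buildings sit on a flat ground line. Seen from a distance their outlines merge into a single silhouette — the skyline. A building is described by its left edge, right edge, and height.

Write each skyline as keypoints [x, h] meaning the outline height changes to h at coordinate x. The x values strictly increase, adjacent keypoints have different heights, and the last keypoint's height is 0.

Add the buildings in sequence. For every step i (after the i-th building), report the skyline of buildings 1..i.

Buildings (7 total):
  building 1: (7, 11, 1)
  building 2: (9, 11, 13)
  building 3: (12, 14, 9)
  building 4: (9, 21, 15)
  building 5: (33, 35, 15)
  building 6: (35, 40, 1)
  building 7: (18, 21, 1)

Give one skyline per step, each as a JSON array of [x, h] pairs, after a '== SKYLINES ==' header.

== SKYLINES ==
[[7,1],[11,0]]
[[7,1],[9,13],[11,0]]
[[7,1],[9,13],[11,0],[12,9],[14,0]]
[[7,1],[9,15],[21,0]]
[[7,1],[9,15],[21,0],[33,15],[35,0]]
[[7,1],[9,15],[21,0],[33,15],[35,1],[40,0]]
[[7,1],[9,15],[21,0],[33,15],[35,1],[40,0]]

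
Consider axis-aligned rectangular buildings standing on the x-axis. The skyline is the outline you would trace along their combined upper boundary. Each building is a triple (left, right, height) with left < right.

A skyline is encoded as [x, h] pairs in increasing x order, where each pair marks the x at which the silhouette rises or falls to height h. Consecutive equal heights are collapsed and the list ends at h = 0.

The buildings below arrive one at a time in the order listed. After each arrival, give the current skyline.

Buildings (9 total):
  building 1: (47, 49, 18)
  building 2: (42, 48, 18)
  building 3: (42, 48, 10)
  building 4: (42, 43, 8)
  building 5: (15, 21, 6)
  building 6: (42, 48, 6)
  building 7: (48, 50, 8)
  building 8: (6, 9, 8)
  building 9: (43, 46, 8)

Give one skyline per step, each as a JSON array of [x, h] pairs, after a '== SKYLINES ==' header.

== SKYLINES ==
[[47,18],[49,0]]
[[42,18],[49,0]]
[[42,18],[49,0]]
[[42,18],[49,0]]
[[15,6],[21,0],[42,18],[49,0]]
[[15,6],[21,0],[42,18],[49,0]]
[[15,6],[21,0],[42,18],[49,8],[50,0]]
[[6,8],[9,0],[15,6],[21,0],[42,18],[49,8],[50,0]]
[[6,8],[9,0],[15,6],[21,0],[42,18],[49,8],[50,0]]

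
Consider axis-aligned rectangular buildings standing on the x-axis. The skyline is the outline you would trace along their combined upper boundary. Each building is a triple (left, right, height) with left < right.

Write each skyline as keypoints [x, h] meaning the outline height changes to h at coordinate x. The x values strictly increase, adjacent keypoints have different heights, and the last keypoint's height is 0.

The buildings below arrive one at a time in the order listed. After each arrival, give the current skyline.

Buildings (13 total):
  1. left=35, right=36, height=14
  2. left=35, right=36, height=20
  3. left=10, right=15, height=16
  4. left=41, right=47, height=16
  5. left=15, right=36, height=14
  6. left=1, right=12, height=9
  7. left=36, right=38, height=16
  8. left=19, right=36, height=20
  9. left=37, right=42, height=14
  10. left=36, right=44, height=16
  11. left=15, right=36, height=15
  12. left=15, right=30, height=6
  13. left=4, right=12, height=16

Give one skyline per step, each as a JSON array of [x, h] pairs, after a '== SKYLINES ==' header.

== SKYLINES ==
[[35,14],[36,0]]
[[35,20],[36,0]]
[[10,16],[15,0],[35,20],[36,0]]
[[10,16],[15,0],[35,20],[36,0],[41,16],[47,0]]
[[10,16],[15,14],[35,20],[36,0],[41,16],[47,0]]
[[1,9],[10,16],[15,14],[35,20],[36,0],[41,16],[47,0]]
[[1,9],[10,16],[15,14],[35,20],[36,16],[38,0],[41,16],[47,0]]
[[1,9],[10,16],[15,14],[19,20],[36,16],[38,0],[41,16],[47,0]]
[[1,9],[10,16],[15,14],[19,20],[36,16],[38,14],[41,16],[47,0]]
[[1,9],[10,16],[15,14],[19,20],[36,16],[47,0]]
[[1,9],[10,16],[15,15],[19,20],[36,16],[47,0]]
[[1,9],[10,16],[15,15],[19,20],[36,16],[47,0]]
[[1,9],[4,16],[15,15],[19,20],[36,16],[47,0]]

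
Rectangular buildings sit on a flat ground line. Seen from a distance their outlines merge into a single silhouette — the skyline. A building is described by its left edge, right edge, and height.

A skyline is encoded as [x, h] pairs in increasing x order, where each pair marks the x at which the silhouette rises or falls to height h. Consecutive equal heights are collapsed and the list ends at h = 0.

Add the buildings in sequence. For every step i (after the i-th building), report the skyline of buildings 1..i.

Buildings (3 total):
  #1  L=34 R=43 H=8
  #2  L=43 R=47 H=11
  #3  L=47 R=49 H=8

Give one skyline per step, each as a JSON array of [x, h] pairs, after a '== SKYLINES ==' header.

== SKYLINES ==
[[34,8],[43,0]]
[[34,8],[43,11],[47,0]]
[[34,8],[43,11],[47,8],[49,0]]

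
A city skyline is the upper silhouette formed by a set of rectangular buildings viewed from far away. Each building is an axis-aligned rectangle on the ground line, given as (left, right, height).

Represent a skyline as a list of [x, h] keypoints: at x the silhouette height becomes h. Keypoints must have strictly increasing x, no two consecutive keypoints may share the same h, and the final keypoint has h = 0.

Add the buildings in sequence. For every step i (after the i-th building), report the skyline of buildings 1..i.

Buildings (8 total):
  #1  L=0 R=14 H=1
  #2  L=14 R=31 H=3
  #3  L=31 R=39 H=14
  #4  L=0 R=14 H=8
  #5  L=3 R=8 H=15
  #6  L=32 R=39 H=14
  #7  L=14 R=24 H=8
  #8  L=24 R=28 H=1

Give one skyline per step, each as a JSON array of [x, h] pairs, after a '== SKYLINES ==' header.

== SKYLINES ==
[[0,1],[14,0]]
[[0,1],[14,3],[31,0]]
[[0,1],[14,3],[31,14],[39,0]]
[[0,8],[14,3],[31,14],[39,0]]
[[0,8],[3,15],[8,8],[14,3],[31,14],[39,0]]
[[0,8],[3,15],[8,8],[14,3],[31,14],[39,0]]
[[0,8],[3,15],[8,8],[24,3],[31,14],[39,0]]
[[0,8],[3,15],[8,8],[24,3],[31,14],[39,0]]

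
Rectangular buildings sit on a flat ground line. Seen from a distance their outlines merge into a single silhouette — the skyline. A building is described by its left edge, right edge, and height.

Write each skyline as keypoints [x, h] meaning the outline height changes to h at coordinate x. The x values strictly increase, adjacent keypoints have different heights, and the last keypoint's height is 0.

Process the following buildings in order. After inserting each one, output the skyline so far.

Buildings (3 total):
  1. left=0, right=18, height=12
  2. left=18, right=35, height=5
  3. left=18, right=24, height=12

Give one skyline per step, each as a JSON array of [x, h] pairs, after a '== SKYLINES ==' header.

== SKYLINES ==
[[0,12],[18,0]]
[[0,12],[18,5],[35,0]]
[[0,12],[24,5],[35,0]]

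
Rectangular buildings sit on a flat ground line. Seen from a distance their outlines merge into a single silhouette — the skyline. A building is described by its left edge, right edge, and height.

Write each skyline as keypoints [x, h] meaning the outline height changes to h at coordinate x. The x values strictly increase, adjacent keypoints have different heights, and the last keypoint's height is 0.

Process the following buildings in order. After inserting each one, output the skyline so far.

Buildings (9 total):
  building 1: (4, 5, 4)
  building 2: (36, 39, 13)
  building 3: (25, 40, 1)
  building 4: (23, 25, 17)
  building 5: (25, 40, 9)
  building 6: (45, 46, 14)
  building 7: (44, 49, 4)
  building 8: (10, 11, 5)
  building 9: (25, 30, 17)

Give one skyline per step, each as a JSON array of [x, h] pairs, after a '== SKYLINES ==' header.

== SKYLINES ==
[[4,4],[5,0]]
[[4,4],[5,0],[36,13],[39,0]]
[[4,4],[5,0],[25,1],[36,13],[39,1],[40,0]]
[[4,4],[5,0],[23,17],[25,1],[36,13],[39,1],[40,0]]
[[4,4],[5,0],[23,17],[25,9],[36,13],[39,9],[40,0]]
[[4,4],[5,0],[23,17],[25,9],[36,13],[39,9],[40,0],[45,14],[46,0]]
[[4,4],[5,0],[23,17],[25,9],[36,13],[39,9],[40,0],[44,4],[45,14],[46,4],[49,0]]
[[4,4],[5,0],[10,5],[11,0],[23,17],[25,9],[36,13],[39,9],[40,0],[44,4],[45,14],[46,4],[49,0]]
[[4,4],[5,0],[10,5],[11,0],[23,17],[30,9],[36,13],[39,9],[40,0],[44,4],[45,14],[46,4],[49,0]]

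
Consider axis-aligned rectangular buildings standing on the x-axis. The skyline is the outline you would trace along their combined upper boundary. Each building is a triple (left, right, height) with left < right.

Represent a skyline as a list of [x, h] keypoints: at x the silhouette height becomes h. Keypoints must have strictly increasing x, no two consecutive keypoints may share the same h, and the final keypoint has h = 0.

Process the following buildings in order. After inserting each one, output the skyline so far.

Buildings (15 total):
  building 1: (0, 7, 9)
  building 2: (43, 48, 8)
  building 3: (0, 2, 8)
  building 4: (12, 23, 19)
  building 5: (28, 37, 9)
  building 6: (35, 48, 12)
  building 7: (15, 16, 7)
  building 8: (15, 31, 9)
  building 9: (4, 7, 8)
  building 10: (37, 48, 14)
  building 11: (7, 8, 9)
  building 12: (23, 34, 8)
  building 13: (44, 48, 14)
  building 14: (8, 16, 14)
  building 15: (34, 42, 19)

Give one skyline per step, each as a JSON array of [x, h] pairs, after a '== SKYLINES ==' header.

== SKYLINES ==
[[0,9],[7,0]]
[[0,9],[7,0],[43,8],[48,0]]
[[0,9],[7,0],[43,8],[48,0]]
[[0,9],[7,0],[12,19],[23,0],[43,8],[48,0]]
[[0,9],[7,0],[12,19],[23,0],[28,9],[37,0],[43,8],[48,0]]
[[0,9],[7,0],[12,19],[23,0],[28,9],[35,12],[48,0]]
[[0,9],[7,0],[12,19],[23,0],[28,9],[35,12],[48,0]]
[[0,9],[7,0],[12,19],[23,9],[35,12],[48,0]]
[[0,9],[7,0],[12,19],[23,9],[35,12],[48,0]]
[[0,9],[7,0],[12,19],[23,9],[35,12],[37,14],[48,0]]
[[0,9],[8,0],[12,19],[23,9],[35,12],[37,14],[48,0]]
[[0,9],[8,0],[12,19],[23,9],[35,12],[37,14],[48,0]]
[[0,9],[8,0],[12,19],[23,9],[35,12],[37,14],[48,0]]
[[0,9],[8,14],[12,19],[23,9],[35,12],[37,14],[48,0]]
[[0,9],[8,14],[12,19],[23,9],[34,19],[42,14],[48,0]]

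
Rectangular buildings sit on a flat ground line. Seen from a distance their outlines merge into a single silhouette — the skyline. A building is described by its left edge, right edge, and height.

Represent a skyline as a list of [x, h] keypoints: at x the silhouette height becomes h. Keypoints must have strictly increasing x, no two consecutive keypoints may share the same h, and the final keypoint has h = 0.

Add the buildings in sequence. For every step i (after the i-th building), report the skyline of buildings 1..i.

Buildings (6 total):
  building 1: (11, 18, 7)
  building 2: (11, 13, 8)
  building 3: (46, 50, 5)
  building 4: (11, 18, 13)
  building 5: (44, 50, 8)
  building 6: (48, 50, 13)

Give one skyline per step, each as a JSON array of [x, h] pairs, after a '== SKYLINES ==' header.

== SKYLINES ==
[[11,7],[18,0]]
[[11,8],[13,7],[18,0]]
[[11,8],[13,7],[18,0],[46,5],[50,0]]
[[11,13],[18,0],[46,5],[50,0]]
[[11,13],[18,0],[44,8],[50,0]]
[[11,13],[18,0],[44,8],[48,13],[50,0]]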